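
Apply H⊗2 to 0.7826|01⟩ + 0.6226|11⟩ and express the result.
0.7026|00⟩ - 0.7026|01⟩ + 0.08|10⟩ - 0.08|11⟩

H⊗2 gives amp(|y⟩) = (1/2) Σ_x (−1)^(x·y) amp(|x⟩), where x·y is the number of positions in which both x and y have a 1.
|00⟩: (0.7826 + 0.6226)/2 = 0.7026
|01⟩: (-0.7826 - 0.6226)/2 = -0.7026
|10⟩: (0.7826 - 0.6226)/2 = 0.08
|11⟩: (-0.7826 + 0.6226)/2 = -0.08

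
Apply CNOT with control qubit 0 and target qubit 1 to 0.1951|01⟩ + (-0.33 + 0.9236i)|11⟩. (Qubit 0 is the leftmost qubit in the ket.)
0.1951|01⟩ + (-0.33 + 0.9236i)|10⟩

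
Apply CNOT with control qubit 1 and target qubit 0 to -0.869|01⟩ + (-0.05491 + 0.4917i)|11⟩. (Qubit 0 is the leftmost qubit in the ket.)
(-0.05491 + 0.4917i)|01⟩ - 0.869|11⟩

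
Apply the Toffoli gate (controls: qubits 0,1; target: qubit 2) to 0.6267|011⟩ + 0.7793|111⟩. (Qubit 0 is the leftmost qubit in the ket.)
0.6267|011⟩ + 0.7793|110⟩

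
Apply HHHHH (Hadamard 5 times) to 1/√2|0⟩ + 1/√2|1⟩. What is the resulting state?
|0⟩

H² = I, so H^5 = H: a single Hadamard. With (a, b) = (1/√2, 1/√2), H gives ((a + b)/√2, (a − b)/√2) = (1, 0).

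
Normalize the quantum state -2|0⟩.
-|0⟩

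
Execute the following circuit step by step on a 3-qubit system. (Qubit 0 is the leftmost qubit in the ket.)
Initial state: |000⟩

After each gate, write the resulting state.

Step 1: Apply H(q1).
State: 1/√2|000⟩ + 1/√2|010⟩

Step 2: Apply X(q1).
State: 1/√2|000⟩ + 1/√2|010⟩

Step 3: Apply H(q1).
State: |000⟩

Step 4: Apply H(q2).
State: 1/√2|000⟩ + 1/√2|001⟩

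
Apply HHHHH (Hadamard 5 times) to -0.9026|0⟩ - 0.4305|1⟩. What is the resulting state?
-0.9426|0⟩ - 0.3338|1⟩

H² = I, so H^5 = H: a single Hadamard. With (a, b) = (-0.9026, -0.4305), H gives ((a + b)/√2, (a − b)/√2) = (-0.9426, -0.3338).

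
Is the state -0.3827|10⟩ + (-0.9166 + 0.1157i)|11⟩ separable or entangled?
Separable

Writing the state as a|00⟩ + b|01⟩ + c|10⟩ + d|11⟩, it is a product state iff ad − bc = 0.
Here (a, b, c, d) = (0, 0, -0.3827, (-0.9166 + 0.1157i)): ad − bc = (0)(-0.9166 + 0.1157i) − (0)(-0.3827) = 0, so the state is separable.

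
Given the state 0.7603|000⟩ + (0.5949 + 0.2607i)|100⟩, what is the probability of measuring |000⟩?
0.5781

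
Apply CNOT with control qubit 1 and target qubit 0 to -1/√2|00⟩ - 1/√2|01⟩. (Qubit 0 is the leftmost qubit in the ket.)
-1/√2|00⟩ - 1/√2|11⟩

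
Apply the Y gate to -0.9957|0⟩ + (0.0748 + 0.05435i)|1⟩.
(0.05435 - 0.0748i)|0⟩ - 0.9957i|1⟩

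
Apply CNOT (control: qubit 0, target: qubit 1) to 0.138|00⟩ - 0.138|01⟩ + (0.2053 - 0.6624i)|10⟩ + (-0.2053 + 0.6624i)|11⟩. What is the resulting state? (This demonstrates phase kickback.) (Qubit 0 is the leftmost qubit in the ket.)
0.138|00⟩ - 0.138|01⟩ + (-0.2053 + 0.6624i)|10⟩ + (0.2053 - 0.6624i)|11⟩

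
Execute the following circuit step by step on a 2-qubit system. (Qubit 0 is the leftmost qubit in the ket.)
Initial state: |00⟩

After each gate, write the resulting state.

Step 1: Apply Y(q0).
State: i|10⟩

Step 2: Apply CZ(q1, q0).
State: i|10⟩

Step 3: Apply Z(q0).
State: -i|10⟩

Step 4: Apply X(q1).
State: -i|11⟩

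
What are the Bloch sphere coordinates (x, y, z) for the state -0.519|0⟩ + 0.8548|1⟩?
(-0.8873, 0, -0.4613)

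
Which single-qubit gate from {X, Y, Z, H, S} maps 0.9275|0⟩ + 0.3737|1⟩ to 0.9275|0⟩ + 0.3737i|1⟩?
S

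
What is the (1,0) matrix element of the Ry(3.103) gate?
0.9998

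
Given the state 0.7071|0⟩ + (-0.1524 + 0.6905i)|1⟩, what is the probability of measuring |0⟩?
0.5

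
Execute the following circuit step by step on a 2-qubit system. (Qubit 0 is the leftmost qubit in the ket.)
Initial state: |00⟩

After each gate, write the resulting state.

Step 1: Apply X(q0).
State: |10⟩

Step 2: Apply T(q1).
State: |10⟩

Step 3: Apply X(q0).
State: |00⟩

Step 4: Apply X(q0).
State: |10⟩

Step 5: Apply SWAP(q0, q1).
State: |01⟩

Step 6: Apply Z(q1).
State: -|01⟩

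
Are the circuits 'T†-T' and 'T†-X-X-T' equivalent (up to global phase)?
Yes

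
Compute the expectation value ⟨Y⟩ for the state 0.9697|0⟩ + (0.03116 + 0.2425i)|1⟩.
0.4703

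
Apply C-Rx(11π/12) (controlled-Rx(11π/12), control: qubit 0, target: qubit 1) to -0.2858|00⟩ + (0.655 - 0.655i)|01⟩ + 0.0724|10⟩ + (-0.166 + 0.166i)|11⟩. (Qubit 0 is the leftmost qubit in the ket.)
-0.2858|00⟩ + (0.655 - 0.655i)|01⟩ + (0.174 + 0.1646i)|10⟩ + (-0.02167 - 0.05011i)|11⟩

C-Rx(11π/12) leaves the control-|0⟩ kets |00⟩, |01⟩ unchanged and applies Rx(11π/12) to qubit 1 on the control-|1⟩ pair (|10⟩, |11⟩).
Rx(11π/12) = [[cos(θ/2), −i·sin(θ/2)], [−i·sin(θ/2), cos(θ/2)]]; θ = 11π/12, cos(θ/2) ≈ 0.130526, sin(θ/2) ≈ 0.991445.
With a = amp(|10⟩) = 0.0724 and b = amp(|11⟩) = (-0.166 + 0.166i):
new amp(|10⟩) = (0.130526)·a + (-0.991445i)·b = (0.174 + 0.1646i)
new amp(|11⟩) = (-0.991445i)·a + (0.130526)·b = (-0.02167 - 0.05011i)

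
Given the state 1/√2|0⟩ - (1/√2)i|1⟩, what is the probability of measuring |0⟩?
1/2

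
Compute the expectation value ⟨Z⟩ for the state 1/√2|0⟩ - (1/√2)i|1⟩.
0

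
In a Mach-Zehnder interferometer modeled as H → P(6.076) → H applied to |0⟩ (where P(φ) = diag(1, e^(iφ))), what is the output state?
(0.9893 - 0.1029i)|0⟩ + (0.01069 + 0.1029i)|1⟩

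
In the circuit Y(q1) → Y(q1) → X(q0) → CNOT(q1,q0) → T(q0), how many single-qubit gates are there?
4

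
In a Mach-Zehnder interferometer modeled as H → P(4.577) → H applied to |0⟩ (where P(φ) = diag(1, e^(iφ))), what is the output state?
(0.4325 - 0.4954i)|0⟩ + (0.5675 + 0.4954i)|1⟩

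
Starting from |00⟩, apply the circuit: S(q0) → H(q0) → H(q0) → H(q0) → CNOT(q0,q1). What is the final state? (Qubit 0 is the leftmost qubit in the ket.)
1/√2|00⟩ + 1/√2|11⟩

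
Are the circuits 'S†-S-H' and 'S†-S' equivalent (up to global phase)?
No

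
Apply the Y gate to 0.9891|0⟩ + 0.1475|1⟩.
-0.1475i|0⟩ + 0.9891i|1⟩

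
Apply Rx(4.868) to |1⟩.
-0.65i|0⟩ - 0.7599|1⟩

Rx(4.868) = [[cos(θ/2), −i·sin(θ/2)], [−i·sin(θ/2), cos(θ/2)]]; θ = 4.868, cos(θ/2) ≈ -0.759929, sin(θ/2) ≈ 0.650006.
With a = amp(|0⟩) = 0 and b = amp(|1⟩) = 1:
new amp(|0⟩) = (-0.759929)·a + (-0.650006i)·b = -0.65i
new amp(|1⟩) = (-0.650006i)·a + (-0.759929)·b = -0.7599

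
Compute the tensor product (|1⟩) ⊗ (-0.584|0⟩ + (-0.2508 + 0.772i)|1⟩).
-0.584|10⟩ + (-0.2508 + 0.772i)|11⟩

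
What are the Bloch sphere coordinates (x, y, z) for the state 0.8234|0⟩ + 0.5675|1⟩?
(0.9346, 0, 0.3559)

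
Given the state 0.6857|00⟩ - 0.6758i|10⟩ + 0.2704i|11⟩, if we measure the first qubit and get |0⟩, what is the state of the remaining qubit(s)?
|0⟩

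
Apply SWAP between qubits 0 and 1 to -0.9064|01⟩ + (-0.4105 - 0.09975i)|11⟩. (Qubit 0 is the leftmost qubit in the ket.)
-0.9064|10⟩ + (-0.4105 - 0.09975i)|11⟩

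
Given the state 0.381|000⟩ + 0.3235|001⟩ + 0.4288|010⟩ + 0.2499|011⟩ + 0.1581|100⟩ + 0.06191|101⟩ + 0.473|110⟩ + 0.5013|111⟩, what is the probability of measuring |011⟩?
0.06245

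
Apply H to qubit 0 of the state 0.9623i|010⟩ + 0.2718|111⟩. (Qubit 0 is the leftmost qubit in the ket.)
0.6804i|010⟩ + 0.1922|011⟩ + 0.6804i|110⟩ - 0.1922|111⟩

H on qubit 0 mixes each pair of kets that differ only in qubit 0: amplitudes (a, b) of (|…0…⟩, |…1…⟩) become ((a + b)/√2, (a − b)/√2). Kets absent from the input have amplitude 0.
(|010⟩, |110⟩): (a, b) = (0.9623i, 0) → (0.6804i, 0.6804i)
(|011⟩, |111⟩): (a, b) = (0, 0.2718) → (0.1922, -0.1922)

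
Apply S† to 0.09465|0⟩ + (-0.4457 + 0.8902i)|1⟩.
0.09465|0⟩ + (0.8902 + 0.4457i)|1⟩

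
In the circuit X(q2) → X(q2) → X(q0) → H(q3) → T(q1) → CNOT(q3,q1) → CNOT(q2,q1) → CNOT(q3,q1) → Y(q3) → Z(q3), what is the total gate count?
10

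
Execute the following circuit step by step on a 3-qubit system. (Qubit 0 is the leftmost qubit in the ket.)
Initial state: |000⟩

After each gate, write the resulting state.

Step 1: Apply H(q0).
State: 1/√2|000⟩ + 1/√2|100⟩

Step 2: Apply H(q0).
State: |000⟩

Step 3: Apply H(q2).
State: 1/√2|000⟩ + 1/√2|001⟩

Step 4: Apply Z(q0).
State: 1/√2|000⟩ + 1/√2|001⟩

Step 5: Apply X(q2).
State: 1/√2|000⟩ + 1/√2|001⟩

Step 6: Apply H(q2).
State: |000⟩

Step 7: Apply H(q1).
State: 1/√2|000⟩ + 1/√2|010⟩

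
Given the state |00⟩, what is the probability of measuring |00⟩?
1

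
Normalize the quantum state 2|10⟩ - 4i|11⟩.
1/√5|10⟩ - 0.8944i|11⟩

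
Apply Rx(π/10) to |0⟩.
0.9877|0⟩ - 0.1564i|1⟩

Rx(π/10) = [[cos(θ/2), −i·sin(θ/2)], [−i·sin(θ/2), cos(θ/2)]]; θ = π/10, cos(θ/2) ≈ 0.987688, sin(θ/2) ≈ 0.156434.
With a = amp(|0⟩) = 1 and b = amp(|1⟩) = 0:
new amp(|0⟩) = (0.987688)·a + (-0.156434i)·b = 0.9877
new amp(|1⟩) = (-0.156434i)·a + (0.987688)·b = -0.1564i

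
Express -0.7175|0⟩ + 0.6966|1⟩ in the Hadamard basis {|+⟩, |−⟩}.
-0.01478|+⟩ - 0.9999|−⟩

With |ψ⟩ = α|0⟩ + β|1⟩, the Hadamard-basis coefficients are ⟨+|ψ⟩ = (α + β)/√2 and ⟨−|ψ⟩ = (α − β)/√2.
Here α = -0.7175, β = 0.6966: (α + β)/√2 = -0.01478, (α − β)/√2 = -0.9999.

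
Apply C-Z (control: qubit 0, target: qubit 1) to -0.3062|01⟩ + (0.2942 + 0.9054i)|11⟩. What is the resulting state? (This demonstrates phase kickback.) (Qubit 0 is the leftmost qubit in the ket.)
-0.3062|01⟩ + (-0.2942 - 0.9054i)|11⟩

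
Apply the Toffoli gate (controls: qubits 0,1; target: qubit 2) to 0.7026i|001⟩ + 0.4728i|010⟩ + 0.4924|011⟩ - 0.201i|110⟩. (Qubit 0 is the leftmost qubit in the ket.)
0.7026i|001⟩ + 0.4728i|010⟩ + 0.4924|011⟩ - 0.201i|111⟩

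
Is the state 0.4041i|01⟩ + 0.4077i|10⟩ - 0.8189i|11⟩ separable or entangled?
Entangled

Writing the state as a|00⟩ + b|01⟩ + c|10⟩ + d|11⟩, it is a product state iff ad − bc = 0.
Here (a, b, c, d) = (0, 0.4041i, 0.4077i, -0.8189i): ad − bc = (0)(-0.8189i) − (0.4041i)(0.4077i) = 0.1648 ≠ 0, so the state is entangled.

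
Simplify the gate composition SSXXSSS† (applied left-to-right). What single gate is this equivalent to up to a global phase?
S†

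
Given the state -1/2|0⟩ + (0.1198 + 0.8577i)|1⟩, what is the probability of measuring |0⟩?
1/4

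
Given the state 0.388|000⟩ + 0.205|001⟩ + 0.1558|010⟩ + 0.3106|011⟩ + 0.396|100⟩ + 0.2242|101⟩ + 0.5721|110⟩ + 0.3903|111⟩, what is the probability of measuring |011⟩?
0.09647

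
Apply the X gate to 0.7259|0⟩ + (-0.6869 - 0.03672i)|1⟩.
(-0.6869 - 0.03672i)|0⟩ + 0.7259|1⟩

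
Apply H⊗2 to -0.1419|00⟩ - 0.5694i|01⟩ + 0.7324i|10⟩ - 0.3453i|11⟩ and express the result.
(-0.07095 - 0.09115i)|00⟩ + (-0.07095 + 0.8236i)|01⟩ + (-0.07095 - 0.4783i)|10⟩ + (-0.07095 - 0.2542i)|11⟩

H⊗2 gives amp(|y⟩) = (1/2) Σ_x (−1)^(x·y) amp(|x⟩), where x·y is the number of positions in which both x and y have a 1.
|00⟩: (-0.1419 - 0.5694i + 0.7324i - 0.3453i)/2 = (-0.07095 - 0.09115i)
|01⟩: (-0.1419 + 0.5694i + 0.7324i + 0.3453i)/2 = (-0.07095 + 0.8236i)
|10⟩: (-0.1419 - 0.5694i - 0.7324i + 0.3453i)/2 = (-0.07095 - 0.4783i)
|11⟩: (-0.1419 + 0.5694i - 0.7324i - 0.3453i)/2 = (-0.07095 - 0.2542i)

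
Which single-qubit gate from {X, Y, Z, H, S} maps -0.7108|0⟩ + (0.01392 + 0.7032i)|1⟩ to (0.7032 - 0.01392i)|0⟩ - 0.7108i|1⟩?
Y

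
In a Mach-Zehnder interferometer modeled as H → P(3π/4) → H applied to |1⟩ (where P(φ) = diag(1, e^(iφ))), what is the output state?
(0.8536 - (1/√8)i)|0⟩ + (0.1464 + (1/√8)i)|1⟩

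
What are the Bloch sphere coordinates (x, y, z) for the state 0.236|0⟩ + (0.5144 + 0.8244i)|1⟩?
(0.2428, 0.3891, -0.8885)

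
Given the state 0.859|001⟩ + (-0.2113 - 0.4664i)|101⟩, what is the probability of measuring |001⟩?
0.7379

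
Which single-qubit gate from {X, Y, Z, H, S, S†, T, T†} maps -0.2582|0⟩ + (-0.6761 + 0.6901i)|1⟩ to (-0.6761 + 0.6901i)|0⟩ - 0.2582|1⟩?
X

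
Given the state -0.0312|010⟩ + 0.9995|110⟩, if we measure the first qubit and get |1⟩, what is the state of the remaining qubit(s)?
|10⟩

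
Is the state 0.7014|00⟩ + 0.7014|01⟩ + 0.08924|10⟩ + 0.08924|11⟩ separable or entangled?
Separable

Writing the state as a|00⟩ + b|01⟩ + c|10⟩ + d|11⟩, it is a product state iff ad − bc = 0.
Here (a, b, c, d) = (0.7014, 0.7014, 0.08924, 0.08924): ad − bc = (0.7014)(0.08924) − (0.7014)(0.08924) = 0, so the state is separable.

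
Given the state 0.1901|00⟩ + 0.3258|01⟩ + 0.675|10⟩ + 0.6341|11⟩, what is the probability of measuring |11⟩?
0.4021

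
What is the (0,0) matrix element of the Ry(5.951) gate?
-0.9862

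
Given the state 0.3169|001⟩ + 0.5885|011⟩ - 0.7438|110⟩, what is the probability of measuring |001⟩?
0.1004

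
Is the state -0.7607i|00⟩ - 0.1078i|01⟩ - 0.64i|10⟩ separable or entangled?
Entangled

Writing the state as a|00⟩ + b|01⟩ + c|10⟩ + d|11⟩, it is a product state iff ad − bc = 0.
Here (a, b, c, d) = (-0.7607i, -0.1078i, -0.64i, 0): ad − bc = (-0.7607i)(0) − (-0.1078i)(-0.64i) = 0.06899 ≠ 0, so the state is entangled.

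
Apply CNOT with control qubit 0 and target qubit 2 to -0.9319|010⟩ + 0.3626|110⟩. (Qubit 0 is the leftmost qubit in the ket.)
-0.9319|010⟩ + 0.3626|111⟩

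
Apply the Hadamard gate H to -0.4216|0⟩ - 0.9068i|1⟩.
(-0.2981 - 0.6412i)|0⟩ + (-0.2981 + 0.6412i)|1⟩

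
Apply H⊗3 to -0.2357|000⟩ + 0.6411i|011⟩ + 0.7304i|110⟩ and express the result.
(-0.08333 + 0.4849i)|000⟩ + (-0.08333 + 0.03157i)|001⟩ + (-0.08333 - 0.4849i)|010⟩ + (-0.08333 - 0.03157i)|011⟩ + (-0.08333 - 0.03157i)|100⟩ + (-0.08333 - 0.4849i)|101⟩ + (-0.08333 + 0.03157i)|110⟩ + (-0.08333 + 0.4849i)|111⟩

H⊗3 gives amp(|y⟩) = (1/2√2) Σ_x (−1)^(x·y) amp(|x⟩), where x·y is the number of positions in which both x and y have a 1.
|000⟩: (-0.2357 + 0.6411i + 0.7304i)/(2√2) = (-0.08333 + 0.4849i)
|001⟩: (-0.2357 - 0.6411i + 0.7304i)/(2√2) = (-0.08333 + 0.03157i)
|010⟩: (-0.2357 - 0.6411i - 0.7304i)/(2√2) = (-0.08333 - 0.4849i)
|011⟩: (-0.2357 + 0.6411i - 0.7304i)/(2√2) = (-0.08333 - 0.03157i)
|100⟩: (-0.2357 + 0.6411i - 0.7304i)/(2√2) = (-0.08333 - 0.03157i)
|101⟩: (-0.2357 - 0.6411i - 0.7304i)/(2√2) = (-0.08333 - 0.4849i)
|110⟩: (-0.2357 - 0.6411i + 0.7304i)/(2√2) = (-0.08333 + 0.03157i)
|111⟩: (-0.2357 + 0.6411i + 0.7304i)/(2√2) = (-0.08333 + 0.4849i)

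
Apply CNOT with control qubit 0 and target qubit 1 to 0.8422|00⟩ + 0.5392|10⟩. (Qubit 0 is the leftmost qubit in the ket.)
0.8422|00⟩ + 0.5392|11⟩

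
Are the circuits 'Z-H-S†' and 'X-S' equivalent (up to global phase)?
No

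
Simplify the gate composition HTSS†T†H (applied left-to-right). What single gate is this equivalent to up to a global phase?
I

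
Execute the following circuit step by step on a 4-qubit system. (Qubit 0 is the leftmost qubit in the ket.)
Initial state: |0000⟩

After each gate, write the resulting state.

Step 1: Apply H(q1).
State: 1/√2|0000⟩ + 1/√2|0100⟩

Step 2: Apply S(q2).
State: 1/√2|0000⟩ + 1/√2|0100⟩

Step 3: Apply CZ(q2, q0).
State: 1/√2|0000⟩ + 1/√2|0100⟩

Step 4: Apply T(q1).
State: 1/√2|0000⟩ + (1/2 + (1/2)i)|0100⟩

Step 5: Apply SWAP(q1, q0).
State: 1/√2|0000⟩ + (1/2 + (1/2)i)|1000⟩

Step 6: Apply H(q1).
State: 1/2|0000⟩ + 1/2|0100⟩ + (1/√8 + (1/√8)i)|1000⟩ + (1/√8 + (1/√8)i)|1100⟩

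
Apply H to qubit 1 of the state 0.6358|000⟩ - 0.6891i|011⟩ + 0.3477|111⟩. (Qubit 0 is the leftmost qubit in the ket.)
0.4496|000⟩ - 0.4873i|001⟩ + 0.4496|010⟩ + 0.4873i|011⟩ + 0.2459|101⟩ - 0.2459|111⟩

H on qubit 1 mixes each pair of kets that differ only in qubit 1: amplitudes (a, b) of (|…0…⟩, |…1…⟩) become ((a + b)/√2, (a − b)/√2). Kets absent from the input have amplitude 0.
(|000⟩, |010⟩): (a, b) = (0.6358, 0) → (0.4496, 0.4496)
(|001⟩, |011⟩): (a, b) = (0, -0.6891i) → (-0.4873i, 0.4873i)
(|101⟩, |111⟩): (a, b) = (0, 0.3477) → (0.2459, -0.2459)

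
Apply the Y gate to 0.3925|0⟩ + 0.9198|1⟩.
-0.9198i|0⟩ + 0.3925i|1⟩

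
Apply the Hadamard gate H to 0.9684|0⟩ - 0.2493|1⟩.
0.5085|0⟩ + 0.861|1⟩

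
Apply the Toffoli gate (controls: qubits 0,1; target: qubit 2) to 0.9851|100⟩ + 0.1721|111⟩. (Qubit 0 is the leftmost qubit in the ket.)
0.9851|100⟩ + 0.1721|110⟩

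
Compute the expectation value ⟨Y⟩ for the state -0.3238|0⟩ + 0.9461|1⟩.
0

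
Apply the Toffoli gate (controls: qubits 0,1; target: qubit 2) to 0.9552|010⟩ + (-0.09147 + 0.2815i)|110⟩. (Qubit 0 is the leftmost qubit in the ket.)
0.9552|010⟩ + (-0.09147 + 0.2815i)|111⟩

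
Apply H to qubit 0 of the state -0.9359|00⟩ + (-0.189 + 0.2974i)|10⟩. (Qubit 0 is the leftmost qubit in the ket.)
(-0.7954 + 0.2103i)|00⟩ + (-0.5281 - 0.2103i)|10⟩

H on qubit 0 mixes each pair of kets that differ only in qubit 0: amplitudes (a, b) of (|…0…⟩, |…1…⟩) become ((a + b)/√2, (a − b)/√2). Kets absent from the input have amplitude 0.
(|00⟩, |10⟩): (a, b) = (-0.9359, (-0.189 + 0.2974i)) → ((-0.7954 + 0.2103i), (-0.5281 - 0.2103i))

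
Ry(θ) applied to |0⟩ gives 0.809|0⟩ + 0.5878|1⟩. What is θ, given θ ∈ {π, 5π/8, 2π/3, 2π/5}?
2π/5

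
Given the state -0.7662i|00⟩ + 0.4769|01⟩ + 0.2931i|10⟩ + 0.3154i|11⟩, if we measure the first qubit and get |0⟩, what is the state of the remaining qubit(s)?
-0.849i|0⟩ + 0.5284|1⟩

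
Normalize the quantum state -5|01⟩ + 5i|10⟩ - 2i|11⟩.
-0.6804|01⟩ + 0.6804i|10⟩ - 0.2722i|11⟩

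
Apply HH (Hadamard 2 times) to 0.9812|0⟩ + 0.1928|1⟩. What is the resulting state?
0.9812|0⟩ + 0.1928|1⟩

H² = I, so an even number of Hadamards cancels: H^2 = I and the state is unchanged.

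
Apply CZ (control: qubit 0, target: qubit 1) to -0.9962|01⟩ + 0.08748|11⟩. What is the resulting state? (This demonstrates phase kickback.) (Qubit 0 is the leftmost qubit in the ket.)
-0.9962|01⟩ - 0.08748|11⟩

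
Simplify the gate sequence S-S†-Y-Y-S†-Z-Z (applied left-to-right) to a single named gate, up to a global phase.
S†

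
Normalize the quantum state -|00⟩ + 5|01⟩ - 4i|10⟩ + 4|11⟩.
-0.1313|00⟩ + 0.6565|01⟩ - 0.5252i|10⟩ + 0.5252|11⟩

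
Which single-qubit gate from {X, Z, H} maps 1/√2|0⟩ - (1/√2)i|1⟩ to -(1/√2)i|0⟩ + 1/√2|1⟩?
X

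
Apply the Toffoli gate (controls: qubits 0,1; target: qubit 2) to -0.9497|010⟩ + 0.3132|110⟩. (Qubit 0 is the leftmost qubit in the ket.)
-0.9497|010⟩ + 0.3132|111⟩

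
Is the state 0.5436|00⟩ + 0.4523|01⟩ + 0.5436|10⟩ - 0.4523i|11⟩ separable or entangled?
Entangled

Writing the state as a|00⟩ + b|01⟩ + c|10⟩ + d|11⟩, it is a product state iff ad − bc = 0.
Here (a, b, c, d) = (0.5436, 0.4523, 0.5436, -0.4523i): ad − bc = (0.5436)(-0.4523i) − (0.4523)(0.5436) = (-0.2459 - 0.2459i) ≠ 0, so the state is entangled.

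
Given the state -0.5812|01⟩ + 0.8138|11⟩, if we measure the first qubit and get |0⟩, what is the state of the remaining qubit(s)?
-|1⟩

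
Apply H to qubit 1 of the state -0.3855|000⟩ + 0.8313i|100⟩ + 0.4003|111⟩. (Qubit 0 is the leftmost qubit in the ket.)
-0.2726|000⟩ - 0.2726|010⟩ + 0.5878i|100⟩ + 0.2831|101⟩ + 0.5878i|110⟩ - 0.2831|111⟩

H on qubit 1 mixes each pair of kets that differ only in qubit 1: amplitudes (a, b) of (|…0…⟩, |…1…⟩) become ((a + b)/√2, (a − b)/√2). Kets absent from the input have amplitude 0.
(|000⟩, |010⟩): (a, b) = (-0.3855, 0) → (-0.2726, -0.2726)
(|100⟩, |110⟩): (a, b) = (0.8313i, 0) → (0.5878i, 0.5878i)
(|101⟩, |111⟩): (a, b) = (0, 0.4003) → (0.2831, -0.2831)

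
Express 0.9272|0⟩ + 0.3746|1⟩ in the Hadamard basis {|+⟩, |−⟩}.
0.9205|+⟩ + 0.3907|−⟩

With |ψ⟩ = α|0⟩ + β|1⟩, the Hadamard-basis coefficients are ⟨+|ψ⟩ = (α + β)/√2 and ⟨−|ψ⟩ = (α − β)/√2.
Here α = 0.9272, β = 0.3746: (α + β)/√2 = 0.9205, (α − β)/√2 = 0.3907.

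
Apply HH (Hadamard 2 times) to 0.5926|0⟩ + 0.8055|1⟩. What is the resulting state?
0.5926|0⟩ + 0.8055|1⟩

H² = I, so an even number of Hadamards cancels: H^2 = I and the state is unchanged.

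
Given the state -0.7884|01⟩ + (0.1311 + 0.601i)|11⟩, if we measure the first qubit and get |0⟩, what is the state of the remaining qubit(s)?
-|1⟩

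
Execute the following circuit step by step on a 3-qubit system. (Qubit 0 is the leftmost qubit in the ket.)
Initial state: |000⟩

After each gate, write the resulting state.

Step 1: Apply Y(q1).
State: i|010⟩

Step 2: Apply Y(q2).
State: -|011⟩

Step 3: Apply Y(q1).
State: i|001⟩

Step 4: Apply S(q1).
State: i|001⟩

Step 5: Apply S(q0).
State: i|001⟩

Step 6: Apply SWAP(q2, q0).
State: i|100⟩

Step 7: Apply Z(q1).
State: i|100⟩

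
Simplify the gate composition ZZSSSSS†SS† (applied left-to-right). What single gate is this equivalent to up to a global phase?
S†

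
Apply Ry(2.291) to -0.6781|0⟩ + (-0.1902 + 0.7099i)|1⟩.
(-0.1065 - 0.6467i)|0⟩ + (-0.6962 + 0.2929i)|1⟩

Ry(2.291) = [[cos(θ/2), −sin(θ/2)], [sin(θ/2), cos(θ/2)]]; θ = 2.291, cos(θ/2) ≈ 0.412591, sin(θ/2) ≈ 0.910917.
With a = amp(|0⟩) = -0.6781 and b = amp(|1⟩) = (-0.1902 + 0.7099i):
new amp(|0⟩) = (0.412591)·a + (-0.910917)·b = (-0.1065 - 0.6467i)
new amp(|1⟩) = (0.910917)·a + (0.412591)·b = (-0.6962 + 0.2929i)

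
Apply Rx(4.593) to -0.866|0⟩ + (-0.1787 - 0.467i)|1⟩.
(0.2254 + 0.1337i)|0⟩ + (0.1186 + 0.9577i)|1⟩

Rx(4.593) = [[cos(θ/2), −i·sin(θ/2)], [−i·sin(θ/2), cos(θ/2)]]; θ = 4.593, cos(θ/2) ≈ -0.663662, sin(θ/2) ≈ 0.748033.
With a = amp(|0⟩) = -0.866 and b = amp(|1⟩) = (-0.1787 - 0.467i):
new amp(|0⟩) = (-0.663662)·a + (-0.748033i)·b = (0.2254 + 0.1337i)
new amp(|1⟩) = (-0.748033i)·a + (-0.663662)·b = (0.1186 + 0.9577i)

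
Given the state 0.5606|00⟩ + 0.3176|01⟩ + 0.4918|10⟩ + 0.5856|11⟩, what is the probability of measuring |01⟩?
0.1009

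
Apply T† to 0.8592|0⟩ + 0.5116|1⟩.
0.8592|0⟩ + (0.3618 - 0.3618i)|1⟩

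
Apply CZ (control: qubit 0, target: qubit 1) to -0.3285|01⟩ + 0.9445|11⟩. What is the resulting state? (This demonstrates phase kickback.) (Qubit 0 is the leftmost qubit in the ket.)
-0.3285|01⟩ - 0.9445|11⟩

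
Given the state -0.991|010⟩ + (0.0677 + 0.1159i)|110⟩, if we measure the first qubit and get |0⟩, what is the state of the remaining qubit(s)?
-|10⟩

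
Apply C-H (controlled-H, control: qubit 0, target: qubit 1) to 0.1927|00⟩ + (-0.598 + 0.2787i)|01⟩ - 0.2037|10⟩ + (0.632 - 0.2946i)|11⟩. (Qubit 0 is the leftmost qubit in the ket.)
0.1927|00⟩ + (-0.598 + 0.2787i)|01⟩ + (0.3029 - 0.2083i)|10⟩ + (-0.5909 + 0.2083i)|11⟩

C-H leaves the control-|0⟩ kets |00⟩, |01⟩ unchanged and applies H to qubit 1 on the control-|1⟩ pair (|10⟩, |11⟩).
H = [[1/√2, 1/√2], [1/√2, -1/√2]].
With a = amp(|10⟩) = -0.2037 and b = amp(|11⟩) = (0.632 - 0.2946i):
new amp(|10⟩) = (1/√2)·a + (1/√2)·b = (0.3029 - 0.2083i)
new amp(|11⟩) = (1/√2)·a + (-1/√2)·b = (-0.5909 + 0.2083i)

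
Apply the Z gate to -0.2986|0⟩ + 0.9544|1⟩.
-0.2986|0⟩ - 0.9544|1⟩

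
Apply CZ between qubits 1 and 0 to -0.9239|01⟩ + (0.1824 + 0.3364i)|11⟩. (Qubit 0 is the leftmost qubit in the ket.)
-0.9239|01⟩ + (-0.1824 - 0.3364i)|11⟩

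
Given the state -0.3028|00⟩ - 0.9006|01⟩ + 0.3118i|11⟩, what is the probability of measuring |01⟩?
0.8111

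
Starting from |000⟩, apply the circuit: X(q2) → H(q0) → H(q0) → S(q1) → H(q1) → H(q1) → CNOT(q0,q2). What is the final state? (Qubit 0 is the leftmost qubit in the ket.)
|001⟩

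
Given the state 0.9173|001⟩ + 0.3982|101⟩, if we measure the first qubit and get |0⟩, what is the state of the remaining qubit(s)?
|01⟩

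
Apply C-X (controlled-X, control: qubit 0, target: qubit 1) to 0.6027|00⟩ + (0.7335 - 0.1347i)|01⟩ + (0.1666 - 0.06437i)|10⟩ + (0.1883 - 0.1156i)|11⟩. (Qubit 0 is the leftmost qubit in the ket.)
0.6027|00⟩ + (0.7335 - 0.1347i)|01⟩ + (0.1883 - 0.1156i)|10⟩ + (0.1666 - 0.06437i)|11⟩

C-X leaves the control-|0⟩ kets |00⟩, |01⟩ unchanged and applies X to qubit 1 on the control-|1⟩ pair (|10⟩, |11⟩).
X = [[0, 1], [1, 0]].
With a = amp(|10⟩) = (0.1666 - 0.06437i) and b = amp(|11⟩) = (0.1883 - 0.1156i):
new amp(|10⟩) = (1)·b = (0.1883 - 0.1156i)
new amp(|11⟩) = (1)·a = (0.1666 - 0.06437i)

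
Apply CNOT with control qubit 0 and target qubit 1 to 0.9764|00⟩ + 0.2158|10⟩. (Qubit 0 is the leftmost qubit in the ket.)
0.9764|00⟩ + 0.2158|11⟩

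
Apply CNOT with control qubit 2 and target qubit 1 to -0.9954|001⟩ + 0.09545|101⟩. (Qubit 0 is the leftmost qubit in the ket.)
-0.9954|011⟩ + 0.09545|111⟩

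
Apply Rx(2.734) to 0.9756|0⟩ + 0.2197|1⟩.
(0.1975 - 0.2152i)|0⟩ + (0.04446 - 0.9554i)|1⟩

Rx(2.734) = [[cos(θ/2), −i·sin(θ/2)], [−i·sin(θ/2), cos(θ/2)]]; θ = 2.734, cos(θ/2) ≈ 0.202389, sin(θ/2) ≈ 0.979305.
With a = amp(|0⟩) = 0.9756 and b = amp(|1⟩) = 0.2197:
new amp(|0⟩) = (0.202389)·a + (-0.979305i)·b = (0.1975 - 0.2152i)
new amp(|1⟩) = (-0.979305i)·a + (0.202389)·b = (0.04446 - 0.9554i)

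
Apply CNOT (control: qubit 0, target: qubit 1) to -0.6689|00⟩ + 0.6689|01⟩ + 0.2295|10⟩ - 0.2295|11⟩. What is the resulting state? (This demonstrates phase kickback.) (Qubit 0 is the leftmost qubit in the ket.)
-0.6689|00⟩ + 0.6689|01⟩ - 0.2295|10⟩ + 0.2295|11⟩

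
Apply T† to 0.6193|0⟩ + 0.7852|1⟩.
0.6193|0⟩ + (0.5552 - 0.5552i)|1⟩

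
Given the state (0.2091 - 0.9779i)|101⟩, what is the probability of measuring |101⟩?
1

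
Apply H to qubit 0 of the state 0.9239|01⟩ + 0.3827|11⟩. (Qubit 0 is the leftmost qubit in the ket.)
0.9239|01⟩ + 0.3827|11⟩

H on qubit 0 mixes each pair of kets that differ only in qubit 0: amplitudes (a, b) of (|…0…⟩, |…1…⟩) become ((a + b)/√2, (a − b)/√2). Kets absent from the input have amplitude 0.
(|01⟩, |11⟩): (a, b) = (0.9239, 0.3827) → (0.9239, 0.3827)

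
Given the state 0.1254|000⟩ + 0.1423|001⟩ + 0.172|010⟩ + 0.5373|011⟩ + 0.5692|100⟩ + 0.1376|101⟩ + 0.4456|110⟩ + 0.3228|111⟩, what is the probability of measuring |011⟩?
0.2887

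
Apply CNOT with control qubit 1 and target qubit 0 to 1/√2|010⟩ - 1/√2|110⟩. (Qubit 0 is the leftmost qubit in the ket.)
-1/√2|010⟩ + 1/√2|110⟩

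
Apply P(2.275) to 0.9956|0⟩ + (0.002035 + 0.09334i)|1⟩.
0.9956|0⟩ + (-0.07245 - 0.05888i)|1⟩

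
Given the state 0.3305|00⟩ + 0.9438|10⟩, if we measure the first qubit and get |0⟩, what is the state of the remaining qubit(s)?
|0⟩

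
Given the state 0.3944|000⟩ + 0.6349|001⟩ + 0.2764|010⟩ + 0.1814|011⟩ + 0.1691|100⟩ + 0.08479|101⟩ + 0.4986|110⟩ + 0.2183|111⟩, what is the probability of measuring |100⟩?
0.02859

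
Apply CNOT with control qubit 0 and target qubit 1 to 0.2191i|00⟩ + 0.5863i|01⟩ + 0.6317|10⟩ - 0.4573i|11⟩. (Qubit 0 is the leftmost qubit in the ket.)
0.2191i|00⟩ + 0.5863i|01⟩ - 0.4573i|10⟩ + 0.6317|11⟩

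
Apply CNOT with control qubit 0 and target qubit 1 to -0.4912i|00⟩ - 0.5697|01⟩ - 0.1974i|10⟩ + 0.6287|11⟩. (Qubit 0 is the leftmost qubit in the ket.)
-0.4912i|00⟩ - 0.5697|01⟩ + 0.6287|10⟩ - 0.1974i|11⟩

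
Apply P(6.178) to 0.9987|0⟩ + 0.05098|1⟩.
0.9987|0⟩ + (0.0507 - 0.005352i)|1⟩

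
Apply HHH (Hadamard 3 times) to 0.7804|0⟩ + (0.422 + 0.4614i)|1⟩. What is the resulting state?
(0.8502 + 0.3263i)|0⟩ + (0.2534 - 0.3263i)|1⟩

H² = I, so H^3 = H: a single Hadamard. With (a, b) = (0.7804, (0.422 + 0.4614i)), H gives ((a + b)/√2, (a − b)/√2) = ((0.8502 + 0.3263i), (0.2534 - 0.3263i)).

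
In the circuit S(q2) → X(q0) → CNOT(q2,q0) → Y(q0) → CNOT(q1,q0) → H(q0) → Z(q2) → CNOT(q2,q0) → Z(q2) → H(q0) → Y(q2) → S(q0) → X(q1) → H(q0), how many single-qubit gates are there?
11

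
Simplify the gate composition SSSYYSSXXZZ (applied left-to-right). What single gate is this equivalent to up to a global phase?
S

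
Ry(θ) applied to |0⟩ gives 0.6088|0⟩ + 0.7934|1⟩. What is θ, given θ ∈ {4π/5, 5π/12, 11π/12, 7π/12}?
7π/12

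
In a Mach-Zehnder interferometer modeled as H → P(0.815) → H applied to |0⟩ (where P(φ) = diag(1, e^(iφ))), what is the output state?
(0.8429 + 0.3639i)|0⟩ + (0.1571 - 0.3639i)|1⟩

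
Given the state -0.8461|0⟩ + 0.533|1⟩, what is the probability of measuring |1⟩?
0.2841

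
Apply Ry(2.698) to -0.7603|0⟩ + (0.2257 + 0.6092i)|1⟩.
(-0.3874 - 0.5943i)|0⟩ + (-0.692 + 0.134i)|1⟩

Ry(2.698) = [[cos(θ/2), −sin(θ/2)], [sin(θ/2), cos(θ/2)]]; θ = 2.698, cos(θ/2) ≈ 0.219982, sin(θ/2) ≈ 0.975504.
With a = amp(|0⟩) = -0.7603 and b = amp(|1⟩) = (0.2257 + 0.6092i):
new amp(|0⟩) = (0.219982)·a + (-0.975504)·b = (-0.3874 - 0.5943i)
new amp(|1⟩) = (0.975504)·a + (0.219982)·b = (-0.692 + 0.134i)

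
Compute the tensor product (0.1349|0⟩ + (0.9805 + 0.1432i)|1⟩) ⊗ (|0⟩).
0.1349|00⟩ + (0.9805 + 0.1432i)|10⟩

amp(|b₁b₂…⟩) = product of the factor amplitudes for bits b₁, b₂, …; only kets whose every factor amplitude is nonzero survive.
|00⟩: (0.1349)(1) = 0.1349
|10⟩: (0.9805 + 0.1432i)(1) = (0.9805 + 0.1432i)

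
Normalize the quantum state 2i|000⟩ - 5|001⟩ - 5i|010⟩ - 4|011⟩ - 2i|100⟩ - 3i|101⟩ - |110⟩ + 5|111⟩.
0.1916i|000⟩ - 0.4789|001⟩ - 0.4789i|010⟩ - 0.3831|011⟩ - 0.1916i|100⟩ - 0.2873i|101⟩ - 0.09578|110⟩ + 0.4789|111⟩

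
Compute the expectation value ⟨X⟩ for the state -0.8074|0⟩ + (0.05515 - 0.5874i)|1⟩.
-0.08906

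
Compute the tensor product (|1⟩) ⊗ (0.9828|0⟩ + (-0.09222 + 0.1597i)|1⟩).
0.9828|10⟩ + (-0.09222 + 0.1597i)|11⟩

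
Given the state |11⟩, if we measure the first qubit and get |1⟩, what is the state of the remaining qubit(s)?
|1⟩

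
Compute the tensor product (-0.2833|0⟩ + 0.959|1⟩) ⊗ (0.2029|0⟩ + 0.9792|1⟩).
-0.05748|00⟩ - 0.2774|01⟩ + 0.1946|10⟩ + 0.9391|11⟩

amp(|b₁b₂…⟩) = product of the factor amplitudes for bits b₁, b₂, …; only kets whose every factor amplitude is nonzero survive.
|00⟩: (-0.2833)(0.2029) = -0.05748
|01⟩: (-0.2833)(0.9792) = -0.2774
|10⟩: (0.959)(0.2029) = 0.1946
|11⟩: (0.959)(0.9792) = 0.9391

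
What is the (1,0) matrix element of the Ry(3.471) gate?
0.9865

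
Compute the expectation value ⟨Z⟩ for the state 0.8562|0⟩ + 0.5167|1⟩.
0.4661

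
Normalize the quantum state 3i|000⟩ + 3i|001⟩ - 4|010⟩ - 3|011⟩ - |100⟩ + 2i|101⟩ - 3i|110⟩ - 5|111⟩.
0.3313i|000⟩ + 0.3313i|001⟩ - 0.4417|010⟩ - 0.3313|011⟩ - 0.1104|100⟩ + 0.2209i|101⟩ - 0.3313i|110⟩ - 0.5522|111⟩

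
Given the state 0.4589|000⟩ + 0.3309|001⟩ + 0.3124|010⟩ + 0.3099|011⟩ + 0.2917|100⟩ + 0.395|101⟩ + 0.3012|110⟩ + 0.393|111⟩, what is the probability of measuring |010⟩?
0.09759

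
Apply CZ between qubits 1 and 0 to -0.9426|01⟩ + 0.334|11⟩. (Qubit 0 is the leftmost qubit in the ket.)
-0.9426|01⟩ - 0.334|11⟩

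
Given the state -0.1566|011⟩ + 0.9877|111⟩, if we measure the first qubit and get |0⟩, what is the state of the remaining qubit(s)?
-|11⟩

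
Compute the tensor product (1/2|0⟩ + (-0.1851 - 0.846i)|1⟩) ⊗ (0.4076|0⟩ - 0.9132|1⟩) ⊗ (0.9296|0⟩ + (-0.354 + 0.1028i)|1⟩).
0.1895|000⟩ + (-0.07215 + 0.02095i)|001⟩ - 0.4245|010⟩ + (0.1616 - 0.04694i)|011⟩ + (-0.07014 - 0.3206i)|100⟩ + (0.06216 + 0.1143i)|101⟩ + (0.1571 + 0.7182i)|110⟩ + (-0.1393 - 0.2561i)|111⟩

amp(|b₁b₂…⟩) = product of the factor amplitudes for bits b₁, b₂, …; only kets whose every factor amplitude is nonzero survive.
|000⟩: (1/2)(0.4076)(0.9296) = 0.1895
|001⟩: (1/2)(0.4076)(-0.354 + 0.1028i) = (-0.07215 + 0.02095i)
|010⟩: (1/2)(-0.9132)(0.9296) = -0.4245
|011⟩: (1/2)(-0.9132)(-0.354 + 0.1028i) = (0.1616 - 0.04694i)
|100⟩: (-0.1851 - 0.846i)(0.4076)(0.9296) = (-0.07014 - 0.3206i)
|101⟩: (-0.1851 - 0.846i)(0.4076)(-0.354 + 0.1028i) = (0.06216 + 0.1143i)
|110⟩: (-0.1851 - 0.846i)(-0.9132)(0.9296) = (0.1571 + 0.7182i)
|111⟩: (-0.1851 - 0.846i)(-0.9132)(-0.354 + 0.1028i) = (-0.1393 - 0.2561i)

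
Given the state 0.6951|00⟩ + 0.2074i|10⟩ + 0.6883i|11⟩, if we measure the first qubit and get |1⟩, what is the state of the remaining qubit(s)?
0.2885i|0⟩ + 0.9575i|1⟩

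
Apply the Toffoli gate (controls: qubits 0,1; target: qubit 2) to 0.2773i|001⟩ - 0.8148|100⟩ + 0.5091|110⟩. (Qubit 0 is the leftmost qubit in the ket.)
0.2773i|001⟩ - 0.8148|100⟩ + 0.5091|111⟩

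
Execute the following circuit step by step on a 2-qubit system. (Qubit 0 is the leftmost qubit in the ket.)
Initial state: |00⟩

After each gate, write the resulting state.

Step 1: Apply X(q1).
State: |01⟩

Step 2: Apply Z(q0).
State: |01⟩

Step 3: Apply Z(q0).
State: |01⟩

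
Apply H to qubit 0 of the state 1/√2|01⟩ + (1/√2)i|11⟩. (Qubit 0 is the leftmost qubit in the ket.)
(1/2 + (1/2)i)|01⟩ + (1/2 - (1/2)i)|11⟩

H on qubit 0 mixes each pair of kets that differ only in qubit 0: amplitudes (a, b) of (|…0…⟩, |…1…⟩) become ((a + b)/√2, (a − b)/√2). Kets absent from the input have amplitude 0.
(|01⟩, |11⟩): (a, b) = (1/√2, (1/√2)i) → ((1/2 + (1/2)i), (1/2 - (1/2)i))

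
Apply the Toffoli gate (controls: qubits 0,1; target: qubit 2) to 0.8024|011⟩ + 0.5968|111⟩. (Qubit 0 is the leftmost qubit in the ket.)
0.8024|011⟩ + 0.5968|110⟩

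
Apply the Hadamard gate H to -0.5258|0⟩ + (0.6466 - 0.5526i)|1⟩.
(0.08542 - 0.3907i)|0⟩ + (-0.829 + 0.3907i)|1⟩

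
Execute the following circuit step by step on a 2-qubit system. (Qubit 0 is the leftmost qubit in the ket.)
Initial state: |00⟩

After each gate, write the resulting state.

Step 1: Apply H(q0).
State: 1/√2|00⟩ + 1/√2|10⟩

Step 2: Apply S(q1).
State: 1/√2|00⟩ + 1/√2|10⟩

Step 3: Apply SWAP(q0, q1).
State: 1/√2|00⟩ + 1/√2|01⟩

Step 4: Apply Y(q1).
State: -(1/√2)i|00⟩ + (1/√2)i|01⟩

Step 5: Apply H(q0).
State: -(1/2)i|00⟩ + (1/2)i|01⟩ - (1/2)i|10⟩ + (1/2)i|11⟩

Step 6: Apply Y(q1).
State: 1/2|00⟩ + 1/2|01⟩ + 1/2|10⟩ + 1/2|11⟩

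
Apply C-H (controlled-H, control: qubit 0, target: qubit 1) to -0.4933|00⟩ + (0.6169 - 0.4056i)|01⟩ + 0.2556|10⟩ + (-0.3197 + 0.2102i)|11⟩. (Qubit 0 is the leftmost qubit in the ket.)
-0.4933|00⟩ + (0.6169 - 0.4056i)|01⟩ + (-0.04533 + 0.1486i)|10⟩ + (0.4068 - 0.1486i)|11⟩

C-H leaves the control-|0⟩ kets |00⟩, |01⟩ unchanged and applies H to qubit 1 on the control-|1⟩ pair (|10⟩, |11⟩).
H = [[1/√2, 1/√2], [1/√2, -1/√2]].
With a = amp(|10⟩) = 0.2556 and b = amp(|11⟩) = (-0.3197 + 0.2102i):
new amp(|10⟩) = (1/√2)·a + (1/√2)·b = (-0.04533 + 0.1486i)
new amp(|11⟩) = (1/√2)·a + (-1/√2)·b = (0.4068 - 0.1486i)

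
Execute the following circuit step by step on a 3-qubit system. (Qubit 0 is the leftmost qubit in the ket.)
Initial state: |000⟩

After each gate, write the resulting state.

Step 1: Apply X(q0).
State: |100⟩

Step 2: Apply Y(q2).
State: i|101⟩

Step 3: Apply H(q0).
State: (1/√2)i|001⟩ - (1/√2)i|101⟩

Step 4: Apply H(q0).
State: i|101⟩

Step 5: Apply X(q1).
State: i|111⟩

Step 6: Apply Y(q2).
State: |110⟩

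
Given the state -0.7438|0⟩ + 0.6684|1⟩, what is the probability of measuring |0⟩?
0.5532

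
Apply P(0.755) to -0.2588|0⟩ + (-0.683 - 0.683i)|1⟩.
-0.2588|0⟩ + (-0.02936 - 0.9655i)|1⟩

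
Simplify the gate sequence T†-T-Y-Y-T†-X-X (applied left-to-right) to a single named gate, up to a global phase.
T†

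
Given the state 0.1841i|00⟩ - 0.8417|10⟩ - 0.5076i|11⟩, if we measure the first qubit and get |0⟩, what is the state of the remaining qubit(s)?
i|0⟩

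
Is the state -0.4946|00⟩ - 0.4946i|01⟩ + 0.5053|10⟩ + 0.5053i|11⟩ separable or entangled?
Separable

Writing the state as a|00⟩ + b|01⟩ + c|10⟩ + d|11⟩, it is a product state iff ad − bc = 0.
Here (a, b, c, d) = (-0.4946, -0.4946i, 0.5053, 0.5053i): ad − bc = (-0.4946)(0.5053i) − (-0.4946i)(0.5053) = 0, so the state is separable.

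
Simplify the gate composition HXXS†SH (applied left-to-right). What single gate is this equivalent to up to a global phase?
I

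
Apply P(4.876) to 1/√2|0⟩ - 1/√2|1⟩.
1/√2|0⟩ + (-0.1152 + 0.6977i)|1⟩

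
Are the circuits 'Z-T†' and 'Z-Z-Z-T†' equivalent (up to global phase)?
Yes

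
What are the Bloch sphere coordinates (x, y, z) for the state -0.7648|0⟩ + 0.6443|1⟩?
(-0.9855, 0, 0.1698)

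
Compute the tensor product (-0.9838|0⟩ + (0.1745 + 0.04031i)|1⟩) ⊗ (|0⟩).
-0.9838|00⟩ + (0.1745 + 0.04031i)|10⟩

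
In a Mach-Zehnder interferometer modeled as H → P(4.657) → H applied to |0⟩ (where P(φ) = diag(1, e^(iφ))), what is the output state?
(0.4723 - 0.4992i)|0⟩ + (0.5277 + 0.4992i)|1⟩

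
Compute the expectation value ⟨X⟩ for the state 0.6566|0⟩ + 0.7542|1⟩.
0.9904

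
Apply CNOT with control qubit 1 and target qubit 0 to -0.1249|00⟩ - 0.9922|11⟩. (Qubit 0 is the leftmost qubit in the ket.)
-0.1249|00⟩ - 0.9922|01⟩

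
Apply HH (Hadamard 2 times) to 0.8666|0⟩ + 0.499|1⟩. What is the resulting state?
0.8666|0⟩ + 0.499|1⟩

H² = I, so an even number of Hadamards cancels: H^2 = I and the state is unchanged.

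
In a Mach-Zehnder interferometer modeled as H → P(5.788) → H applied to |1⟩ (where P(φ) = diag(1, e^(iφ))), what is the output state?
(0.06006 + 0.2376i)|0⟩ + (0.9399 - 0.2376i)|1⟩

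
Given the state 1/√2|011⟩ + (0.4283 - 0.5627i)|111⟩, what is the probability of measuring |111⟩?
0.5001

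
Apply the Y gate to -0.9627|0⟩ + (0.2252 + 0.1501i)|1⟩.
(0.1501 - 0.2252i)|0⟩ - 0.9627i|1⟩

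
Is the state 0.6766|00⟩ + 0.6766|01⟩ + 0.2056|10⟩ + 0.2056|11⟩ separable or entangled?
Separable

Writing the state as a|00⟩ + b|01⟩ + c|10⟩ + d|11⟩, it is a product state iff ad − bc = 0.
Here (a, b, c, d) = (0.6766, 0.6766, 0.2056, 0.2056): ad − bc = (0.6766)(0.2056) − (0.6766)(0.2056) = 0, so the state is separable.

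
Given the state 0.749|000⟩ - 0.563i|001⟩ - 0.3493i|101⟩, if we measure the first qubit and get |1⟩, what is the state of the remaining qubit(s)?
-i|01⟩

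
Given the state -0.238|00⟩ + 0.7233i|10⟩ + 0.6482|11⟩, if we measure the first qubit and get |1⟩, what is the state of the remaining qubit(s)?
0.7447i|0⟩ + 0.6674|1⟩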